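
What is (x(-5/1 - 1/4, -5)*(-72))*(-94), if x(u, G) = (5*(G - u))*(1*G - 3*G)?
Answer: 84600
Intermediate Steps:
x(u, G) = -2*G*(-5*u + 5*G) (x(u, G) = (-5*u + 5*G)*(G - 3*G) = (-5*u + 5*G)*(-2*G) = -2*G*(-5*u + 5*G))
(x(-5/1 - 1/4, -5)*(-72))*(-94) = ((10*(-5)*((-5/1 - 1/4) - 1*(-5)))*(-72))*(-94) = ((10*(-5)*((-5*1 - 1*¼) + 5))*(-72))*(-94) = ((10*(-5)*((-5 - ¼) + 5))*(-72))*(-94) = ((10*(-5)*(-21/4 + 5))*(-72))*(-94) = ((10*(-5)*(-¼))*(-72))*(-94) = ((25/2)*(-72))*(-94) = -900*(-94) = 84600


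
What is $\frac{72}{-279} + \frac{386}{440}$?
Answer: $\frac{4223}{6820} \approx 0.61921$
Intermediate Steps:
$\frac{72}{-279} + \frac{386}{440} = 72 \left(- \frac{1}{279}\right) + 386 \cdot \frac{1}{440} = - \frac{8}{31} + \frac{193}{220} = \frac{4223}{6820}$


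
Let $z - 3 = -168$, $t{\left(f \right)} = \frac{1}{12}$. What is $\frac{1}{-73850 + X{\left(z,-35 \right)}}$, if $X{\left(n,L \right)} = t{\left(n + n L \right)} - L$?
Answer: $- \frac{12}{885779} \approx -1.3547 \cdot 10^{-5}$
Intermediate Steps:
$t{\left(f \right)} = \frac{1}{12}$
$z = -165$ ($z = 3 - 168 = -165$)
$X{\left(n,L \right)} = \frac{1}{12} - L$
$\frac{1}{-73850 + X{\left(z,-35 \right)}} = \frac{1}{-73850 + \left(\frac{1}{12} - -35\right)} = \frac{1}{-73850 + \left(\frac{1}{12} + 35\right)} = \frac{1}{-73850 + \frac{421}{12}} = \frac{1}{- \frac{885779}{12}} = - \frac{12}{885779}$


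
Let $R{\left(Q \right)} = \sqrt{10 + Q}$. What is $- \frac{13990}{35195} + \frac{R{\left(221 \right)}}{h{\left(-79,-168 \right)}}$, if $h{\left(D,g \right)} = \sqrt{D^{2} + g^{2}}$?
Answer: $- \frac{2798}{7039} + \frac{\sqrt{7961415}}{34465} \approx -0.31563$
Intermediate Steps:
$- \frac{13990}{35195} + \frac{R{\left(221 \right)}}{h{\left(-79,-168 \right)}} = - \frac{13990}{35195} + \frac{\sqrt{10 + 221}}{\sqrt{\left(-79\right)^{2} + \left(-168\right)^{2}}} = \left(-13990\right) \frac{1}{35195} + \frac{\sqrt{231}}{\sqrt{6241 + 28224}} = - \frac{2798}{7039} + \frac{\sqrt{231}}{\sqrt{34465}} = - \frac{2798}{7039} + \sqrt{231} \frac{\sqrt{34465}}{34465} = - \frac{2798}{7039} + \frac{\sqrt{7961415}}{34465}$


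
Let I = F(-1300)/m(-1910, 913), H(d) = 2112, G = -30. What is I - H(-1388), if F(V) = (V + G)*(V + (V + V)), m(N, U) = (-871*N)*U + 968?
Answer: -229133058684/108491207 ≈ -2112.0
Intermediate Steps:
m(N, U) = 968 - 871*N*U (m(N, U) = -871*N*U + 968 = 968 - 871*N*U)
F(V) = 3*V*(-30 + V) (F(V) = (V - 30)*(V + (V + V)) = (-30 + V)*(V + 2*V) = (-30 + V)*(3*V) = 3*V*(-30 + V))
I = 370500/108491207 (I = (3*(-1300)*(-30 - 1300))/(968 - 871*(-1910)*913) = (3*(-1300)*(-1330))/(968 + 1518875930) = 5187000/1518876898 = 5187000*(1/1518876898) = 370500/108491207 ≈ 0.0034150)
I - H(-1388) = 370500/108491207 - 1*2112 = 370500/108491207 - 2112 = -229133058684/108491207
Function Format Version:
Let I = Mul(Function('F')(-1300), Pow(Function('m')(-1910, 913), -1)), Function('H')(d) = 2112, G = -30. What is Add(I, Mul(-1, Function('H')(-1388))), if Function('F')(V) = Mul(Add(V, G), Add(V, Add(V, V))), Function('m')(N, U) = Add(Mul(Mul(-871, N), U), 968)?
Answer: Rational(-229133058684, 108491207) ≈ -2112.0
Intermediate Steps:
Function('m')(N, U) = Add(968, Mul(-871, N, U)) (Function('m')(N, U) = Add(Mul(-871, N, U), 968) = Add(968, Mul(-871, N, U)))
Function('F')(V) = Mul(3, V, Add(-30, V)) (Function('F')(V) = Mul(Add(V, -30), Add(V, Add(V, V))) = Mul(Add(-30, V), Add(V, Mul(2, V))) = Mul(Add(-30, V), Mul(3, V)) = Mul(3, V, Add(-30, V)))
I = Rational(370500, 108491207) (I = Mul(Mul(3, -1300, Add(-30, -1300)), Pow(Add(968, Mul(-871, -1910, 913)), -1)) = Mul(Mul(3, -1300, -1330), Pow(Add(968, 1518875930), -1)) = Mul(5187000, Pow(1518876898, -1)) = Mul(5187000, Rational(1, 1518876898)) = Rational(370500, 108491207) ≈ 0.0034150)
Add(I, Mul(-1, Function('H')(-1388))) = Add(Rational(370500, 108491207), Mul(-1, 2112)) = Add(Rational(370500, 108491207), -2112) = Rational(-229133058684, 108491207)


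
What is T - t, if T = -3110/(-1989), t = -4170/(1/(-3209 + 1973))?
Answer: -10251541570/1989 ≈ -5.1541e+6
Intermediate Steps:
t = 5154120 (t = -4170/(1/(-1236)) = -4170/(-1/1236) = -4170*(-1236) = 5154120)
T = 3110/1989 (T = -3110*(-1/1989) = 3110/1989 ≈ 1.5636)
T - t = 3110/1989 - 1*5154120 = 3110/1989 - 5154120 = -10251541570/1989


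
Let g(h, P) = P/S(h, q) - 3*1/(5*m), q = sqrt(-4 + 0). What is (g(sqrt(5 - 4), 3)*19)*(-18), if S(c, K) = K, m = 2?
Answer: 513/5 + 513*I ≈ 102.6 + 513.0*I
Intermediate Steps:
q = 2*I (q = sqrt(-4) = 2*I ≈ 2.0*I)
g(h, P) = -3/10 - I*P/2 (g(h, P) = P/((2*I)) - 3/(2*5) = P*(-I/2) - 3/10 = -I*P/2 - 3*1/10 = -I*P/2 - 3/10 = -3/10 - I*P/2)
(g(sqrt(5 - 4), 3)*19)*(-18) = ((-3/10 - 1/2*I*3)*19)*(-18) = ((-3/10 - 3*I/2)*19)*(-18) = (-57/10 - 57*I/2)*(-18) = 513/5 + 513*I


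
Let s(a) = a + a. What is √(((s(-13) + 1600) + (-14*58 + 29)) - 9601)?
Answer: I*√8810 ≈ 93.862*I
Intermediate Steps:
s(a) = 2*a
√(((s(-13) + 1600) + (-14*58 + 29)) - 9601) = √(((2*(-13) + 1600) + (-14*58 + 29)) - 9601) = √(((-26 + 1600) + (-812 + 29)) - 9601) = √((1574 - 783) - 9601) = √(791 - 9601) = √(-8810) = I*√8810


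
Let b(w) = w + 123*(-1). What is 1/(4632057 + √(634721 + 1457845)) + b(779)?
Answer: 4691701059176035/7151983319561 - √2092566/21455949958683 ≈ 656.00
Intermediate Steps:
b(w) = -123 + w (b(w) = w - 123 = -123 + w)
1/(4632057 + √(634721 + 1457845)) + b(779) = 1/(4632057 + √(634721 + 1457845)) + (-123 + 779) = 1/(4632057 + √2092566) + 656 = 656 + 1/(4632057 + √2092566)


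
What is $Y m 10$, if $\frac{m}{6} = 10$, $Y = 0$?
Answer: $0$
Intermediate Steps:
$m = 60$ ($m = 6 \cdot 10 = 60$)
$Y m 10 = 0 \cdot 60 \cdot 10 = 0 \cdot 10 = 0$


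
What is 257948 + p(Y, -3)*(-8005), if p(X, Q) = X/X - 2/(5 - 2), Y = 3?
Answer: 765839/3 ≈ 2.5528e+5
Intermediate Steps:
p(X, Q) = ⅓ (p(X, Q) = 1 - 2/3 = 1 - 2*⅓ = 1 - ⅔ = ⅓)
257948 + p(Y, -3)*(-8005) = 257948 + (⅓)*(-8005) = 257948 - 8005/3 = 765839/3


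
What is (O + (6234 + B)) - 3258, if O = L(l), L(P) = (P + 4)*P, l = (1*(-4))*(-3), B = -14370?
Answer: -11202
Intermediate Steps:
l = 12 (l = -4*(-3) = 12)
L(P) = P*(4 + P) (L(P) = (4 + P)*P = P*(4 + P))
O = 192 (O = 12*(4 + 12) = 12*16 = 192)
(O + (6234 + B)) - 3258 = (192 + (6234 - 14370)) - 3258 = (192 - 8136) - 3258 = -7944 - 3258 = -11202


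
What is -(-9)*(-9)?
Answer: -81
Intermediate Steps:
-(-9)*(-9) = -3*27 = -81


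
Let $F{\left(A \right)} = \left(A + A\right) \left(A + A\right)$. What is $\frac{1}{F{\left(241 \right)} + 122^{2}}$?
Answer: $\frac{1}{247208} \approx 4.0452 \cdot 10^{-6}$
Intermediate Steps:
$F{\left(A \right)} = 4 A^{2}$ ($F{\left(A \right)} = 2 A 2 A = 4 A^{2}$)
$\frac{1}{F{\left(241 \right)} + 122^{2}} = \frac{1}{4 \cdot 241^{2} + 122^{2}} = \frac{1}{4 \cdot 58081 + 14884} = \frac{1}{232324 + 14884} = \frac{1}{247208}$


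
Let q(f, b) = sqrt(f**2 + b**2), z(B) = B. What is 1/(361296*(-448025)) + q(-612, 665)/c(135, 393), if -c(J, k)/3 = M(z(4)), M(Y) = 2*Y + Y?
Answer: -1/161869640400 - sqrt(816769)/36 ≈ -25.104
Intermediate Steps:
M(Y) = 3*Y
c(J, k) = -36 (c(J, k) = -9*4 = -3*12 = -36)
q(f, b) = sqrt(b**2 + f**2)
1/(361296*(-448025)) + q(-612, 665)/c(135, 393) = 1/(361296*(-448025)) + sqrt(665**2 + (-612)**2)/(-36) = (1/361296)*(-1/448025) + sqrt(442225 + 374544)*(-1/36) = -1/161869640400 + sqrt(816769)*(-1/36) = -1/161869640400 - sqrt(816769)/36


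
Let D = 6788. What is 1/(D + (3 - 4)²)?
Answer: 1/6789 ≈ 0.00014730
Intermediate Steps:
1/(D + (3 - 4)²) = 1/(6788 + (3 - 4)²) = 1/(6788 + (-1)²) = 1/(6788 + 1) = 1/6789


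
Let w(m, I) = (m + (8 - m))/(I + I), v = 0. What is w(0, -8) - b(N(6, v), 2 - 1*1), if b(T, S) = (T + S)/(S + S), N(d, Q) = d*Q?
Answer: -1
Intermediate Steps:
w(m, I) = 4/I (w(m, I) = 8/((2*I)) = 8*(1/(2*I)) = 4/I)
N(d, Q) = Q*d
b(T, S) = (S + T)/(2*S) (b(T, S) = (S + T)/((2*S)) = (S + T)*(1/(2*S)) = (S + T)/(2*S))
w(0, -8) - b(N(6, v), 2 - 1*1) = 4/(-8) - ((2 - 1*1) + 0*6)/(2*(2 - 1*1)) = 4*(-⅛) - ((2 - 1) + 0)/(2*(2 - 1)) = -½ - (1 + 0)/(2*1) = -½ - 1/2 = -½ - 1*½ = -½ - ½ = -1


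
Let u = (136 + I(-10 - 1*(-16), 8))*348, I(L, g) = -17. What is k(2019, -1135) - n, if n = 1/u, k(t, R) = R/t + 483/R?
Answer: -31244765063/31632763260 ≈ -0.98773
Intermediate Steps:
u = 41412 (u = (136 - 17)*348 = 119*348 = 41412)
k(t, R) = 483/R + R/t
n = 1/41412 ≈ 2.4148e-5
k(2019, -1135) - n = (483/(-1135) - 1135/2019) - 1*1/41412 = (483*(-1/1135) - 1135*1/2019) - 1/41412 = (-483/1135 - 1135/2019) - 1/41412 = -2263402/2291565 - 1/41412 = -31244765063/31632763260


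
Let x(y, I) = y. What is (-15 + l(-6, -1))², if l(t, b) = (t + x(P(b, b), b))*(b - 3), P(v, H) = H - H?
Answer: 81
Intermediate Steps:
P(v, H) = 0
l(t, b) = t*(-3 + b) (l(t, b) = (t + 0)*(b - 3) = t*(-3 + b))
(-15 + l(-6, -1))² = (-15 - 6*(-3 - 1))² = (-15 - 6*(-4))² = (-15 + 24)² = 9² = 81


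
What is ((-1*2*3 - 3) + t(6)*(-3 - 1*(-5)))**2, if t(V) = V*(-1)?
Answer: 441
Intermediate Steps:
t(V) = -V
((-1*2*3 - 3) + t(6)*(-3 - 1*(-5)))**2 = ((-1*2*3 - 3) + (-1*6)*(-3 - 1*(-5)))**2 = ((-2*3 - 3) - 6*(-3 + 5))**2 = ((-6 - 3) - 6*2)**2 = (-9 - 12)**2 = (-21)**2 = 441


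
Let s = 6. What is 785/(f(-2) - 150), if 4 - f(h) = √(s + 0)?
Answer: -11461/2131 + 157*√6/4262 ≈ -5.2880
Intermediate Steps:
f(h) = 4 - √6 (f(h) = 4 - √(6 + 0) = 4 - √6)
785/(f(-2) - 150) = 785/((4 - √6) - 150) = 785/(-146 - √6)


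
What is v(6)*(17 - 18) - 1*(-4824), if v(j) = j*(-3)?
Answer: 4842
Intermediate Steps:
v(j) = -3*j
v(6)*(17 - 18) - 1*(-4824) = (-3*6)*(17 - 18) - 1*(-4824) = -18*(-1) + 4824 = 18 + 4824 = 4842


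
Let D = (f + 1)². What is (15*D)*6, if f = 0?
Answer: 90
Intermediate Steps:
D = 1 (D = (0 + 1)² = 1² = 1)
(15*D)*6 = (15*1)*6 = 15*6 = 90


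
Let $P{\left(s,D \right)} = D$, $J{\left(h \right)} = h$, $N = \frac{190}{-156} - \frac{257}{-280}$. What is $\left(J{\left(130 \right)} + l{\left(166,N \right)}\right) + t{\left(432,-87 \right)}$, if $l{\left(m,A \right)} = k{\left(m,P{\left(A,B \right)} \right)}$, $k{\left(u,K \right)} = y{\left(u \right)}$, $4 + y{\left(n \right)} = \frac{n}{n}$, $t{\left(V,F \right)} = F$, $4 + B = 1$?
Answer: $40$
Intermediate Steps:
$B = -3$ ($B = -4 + 1 = -3$)
$N = - \frac{3277}{10920}$ ($N = 190 \left(- \frac{1}{156}\right) - - \frac{257}{280} = - \frac{95}{78} + \frac{257}{280} = - \frac{3277}{10920} \approx -0.30009$)
$y{\left(n \right)} = -3$ ($y{\left(n \right)} = -4 + \frac{n}{n} = -4 + 1 = -3$)
$k{\left(u,K \right)} = -3$
$l{\left(m,A \right)} = -3$
$\left(J{\left(130 \right)} + l{\left(166,N \right)}\right) + t{\left(432,-87 \right)} = \left(130 - 3\right) - 87 = 127 - 87 = 40$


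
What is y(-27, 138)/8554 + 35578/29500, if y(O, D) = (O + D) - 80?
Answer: 38156089/31542875 ≈ 1.2097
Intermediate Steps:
y(O, D) = -80 + D + O (y(O, D) = (D + O) - 80 = -80 + D + O)
y(-27, 138)/8554 + 35578/29500 = (-80 + 138 - 27)/8554 + 35578/29500 = 31*(1/8554) + 35578*(1/29500) = 31/8554 + 17789/14750 = 38156089/31542875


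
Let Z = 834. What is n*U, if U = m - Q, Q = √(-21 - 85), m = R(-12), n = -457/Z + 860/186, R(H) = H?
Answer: -210746/4309 - 105373*I*√106/25854 ≈ -48.908 - 41.962*I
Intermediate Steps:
n = 105373/25854 (n = -457/834 + 860/186 = -457*1/834 + 860*(1/186) = -457/834 + 430/93 = 105373/25854 ≈ 4.0757)
m = -12
Q = I*√106 (Q = √(-106) = I*√106 ≈ 10.296*I)
U = -12 - I*√106 ≈ -12.0 - 10.296*I
n*U = 105373*(-12 - I*√106)/25854 = -210746/4309 - 105373*I*√106/25854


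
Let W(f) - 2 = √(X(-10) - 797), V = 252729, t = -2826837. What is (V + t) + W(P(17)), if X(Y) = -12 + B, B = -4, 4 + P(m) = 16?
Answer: -2574106 + I*√813 ≈ -2.5741e+6 + 28.513*I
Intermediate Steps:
P(m) = 12 (P(m) = -4 + 16 = 12)
X(Y) = -16 (X(Y) = -12 - 4 = -16)
W(f) = 2 + I*√813 (W(f) = 2 + √(-16 - 797) = 2 + √(-813) = 2 + I*√813)
(V + t) + W(P(17)) = (252729 - 2826837) + (2 + I*√813) = -2574108 + (2 + I*√813) = -2574106 + I*√813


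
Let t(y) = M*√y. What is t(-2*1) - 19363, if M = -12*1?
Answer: -19363 - 12*I*√2 ≈ -19363.0 - 16.971*I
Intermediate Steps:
M = -12
t(y) = -12*√y
t(-2*1) - 19363 = -12*I*√2 - 19363 = -19363 - 12*I*√2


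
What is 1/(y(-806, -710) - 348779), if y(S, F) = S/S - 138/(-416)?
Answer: -208/72545755 ≈ -2.8672e-6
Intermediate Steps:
y(S, F) = 277/208 (y(S, F) = 1 - 138*(-1/416) = 1 + 69/208 = 277/208)
1/(y(-806, -710) - 348779) = 1/(277/208 - 348779) = 1/(-72545755/208) = -208/72545755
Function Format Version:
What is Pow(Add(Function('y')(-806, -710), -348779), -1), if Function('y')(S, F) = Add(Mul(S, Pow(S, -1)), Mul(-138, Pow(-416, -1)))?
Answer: Rational(-208, 72545755) ≈ -2.8672e-6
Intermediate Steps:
Function('y')(S, F) = Rational(277, 208) (Function('y')(S, F) = Add(1, Mul(-138, Rational(-1, 416))) = Add(1, Rational(69, 208)) = Rational(277, 208))
Pow(Add(Function('y')(-806, -710), -348779), -1) = Pow(Add(Rational(277, 208), -348779), -1) = Pow(Rational(-72545755, 208), -1) = Rational(-208, 72545755)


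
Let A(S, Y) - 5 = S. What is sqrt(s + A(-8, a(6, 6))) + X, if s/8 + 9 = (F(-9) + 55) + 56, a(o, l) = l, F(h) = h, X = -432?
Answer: -432 + sqrt(741) ≈ -404.78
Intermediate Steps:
A(S, Y) = 5 + S
s = 744 (s = -72 + 8*((-9 + 55) + 56) = -72 + 8*(46 + 56) = -72 + 8*102 = -72 + 816 = 744)
sqrt(s + A(-8, a(6, 6))) + X = sqrt(744 + (5 - 8)) - 432 = sqrt(744 - 3) - 432 = sqrt(741) - 432 = -432 + sqrt(741)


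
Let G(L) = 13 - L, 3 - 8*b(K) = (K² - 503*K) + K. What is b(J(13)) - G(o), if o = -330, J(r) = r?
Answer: 452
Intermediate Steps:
b(K) = 3/8 - K²/8 + 251*K/4 (b(K) = 3/8 - ((K² - 503*K) + K)/8 = 3/8 - (K² - 502*K)/8 = 3/8 + (-K²/8 + 251*K/4) = 3/8 - K²/8 + 251*K/4)
b(J(13)) - G(o) = (3/8 - ⅛*13² + (251/4)*13) - (13 - 1*(-330)) = (3/8 - ⅛*169 + 3263/4) - (13 + 330) = (3/8 - 169/8 + 3263/4) - 1*343 = 795 - 343 = 452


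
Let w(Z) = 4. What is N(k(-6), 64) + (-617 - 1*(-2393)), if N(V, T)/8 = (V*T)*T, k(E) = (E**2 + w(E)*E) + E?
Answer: 198384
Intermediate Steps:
k(E) = E**2 + 5*E (k(E) = (E**2 + 4*E) + E = E**2 + 5*E)
N(V, T) = 8*V*T**2 (N(V, T) = 8*((V*T)*T) = 8*((T*V)*T) = 8*(V*T**2) = 8*V*T**2)
N(k(-6), 64) + (-617 - 1*(-2393)) = 8*(-6*(5 - 6))*64**2 + (-617 - 1*(-2393)) = 8*(-6*(-1))*4096 + (-617 + 2393) = 8*6*4096 + 1776 = 196608 + 1776 = 198384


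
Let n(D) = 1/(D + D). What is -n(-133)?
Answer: 1/266 ≈ 0.0037594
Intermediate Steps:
n(D) = 1/(2*D)
-n(-133) = -1/(2*(-133)) = -(-1)/(2*133) = -1*(-1/266) = 1/266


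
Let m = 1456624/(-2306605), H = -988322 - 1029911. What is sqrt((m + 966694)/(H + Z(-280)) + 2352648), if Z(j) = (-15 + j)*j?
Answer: sqrt(106343454831247391928801477010)/212606702665 ≈ 1533.8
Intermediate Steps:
Z(j) = j*(-15 + j)
H = -2018233
m = -1456624/2306605 (m = 1456624*(-1/2306605) = -1456624/2306605 ≈ -0.63150)
sqrt((m + 966694)/(H + Z(-280)) + 2352648) = sqrt((-1456624/2306605 + 966694)/(-2018233 - 280*(-15 - 280)) + 2352648) = sqrt(2229779757246/(2306605*(-2018233 - 280*(-295))) + 2352648) = sqrt(2229779757246/(2306605*(-2018233 + 82600)) + 2352648) = sqrt((2229779757246/2306605)/(-1935633) + 2352648) = sqrt((2229779757246/2306605)*(-1/1935633) + 2352648) = sqrt(-743259919082/1488246918655 + 2352648) = sqrt(3501320393419929358/1488246918655) = sqrt(106343454831247391928801477010)/212606702665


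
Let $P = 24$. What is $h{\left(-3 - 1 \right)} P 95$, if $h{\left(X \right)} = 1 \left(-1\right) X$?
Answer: $9120$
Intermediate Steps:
$h{\left(X \right)} = - X$
$h{\left(-3 - 1 \right)} P 95 = - (-3 - 1) 24 \cdot 95 = \left(-1\right) \left(-4\right) 24 \cdot 95 = 4 \cdot 24 \cdot 95 = 96 \cdot 95 = 9120$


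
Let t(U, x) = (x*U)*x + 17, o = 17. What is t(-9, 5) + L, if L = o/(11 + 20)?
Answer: -6431/31 ≈ -207.45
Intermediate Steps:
t(U, x) = 17 + U*x**2 (t(U, x) = (U*x)*x + 17 = U*x**2 + 17 = 17 + U*x**2)
L = 17/31 (L = 17/(11 + 20) = 17/31 ≈ 0.54839)
t(-9, 5) + L = (17 - 9*5**2) + 17/31 = (17 - 9*25) + 17/31 = (17 - 225) + 17/31 = -208 + 17/31 = -6431/31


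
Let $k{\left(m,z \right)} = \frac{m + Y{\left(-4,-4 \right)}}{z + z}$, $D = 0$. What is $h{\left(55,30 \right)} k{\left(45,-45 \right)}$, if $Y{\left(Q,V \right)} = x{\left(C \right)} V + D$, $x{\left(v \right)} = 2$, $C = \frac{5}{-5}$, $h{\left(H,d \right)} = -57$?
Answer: $\frac{703}{30} \approx 23.433$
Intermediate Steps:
$C = -1$ ($C = 5 \left(- \frac{1}{5}\right) = -1$)
$Y{\left(Q,V \right)} = 2 V$ ($Y{\left(Q,V \right)} = 2 V + 0 = 2 V$)
$k{\left(m,z \right)} = \frac{-8 + m}{2 z}$ ($k{\left(m,z \right)} = \frac{m + 2 \left(-4\right)}{z + z} = \frac{m - 8}{2 z} = \left(-8 + m\right) \frac{1}{2 z} = \frac{-8 + m}{2 z}$)
$h{\left(55,30 \right)} k{\left(45,-45 \right)} = - 57 \frac{-8 + 45}{2 \left(-45\right)} = - 57 \cdot \frac{1}{2} \left(- \frac{1}{45}\right) 37 = \left(-57\right) \left(- \frac{37}{90}\right) = \frac{703}{30}$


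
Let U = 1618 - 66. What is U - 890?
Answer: 662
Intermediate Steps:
U = 1552
U - 890 = 1552 - 890 = 662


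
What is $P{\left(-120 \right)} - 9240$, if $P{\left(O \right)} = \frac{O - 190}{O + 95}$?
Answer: $- \frac{46138}{5} \approx -9227.6$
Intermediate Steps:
$P{\left(O \right)} = \frac{-190 + O}{95 + O}$
$P{\left(-120 \right)} - 9240 = \frac{-190 - 120}{95 - 120} - 9240 = \frac{1}{-25} \left(-310\right) - 9240 = \left(- \frac{1}{25}\right) \left(-310\right) - 9240 = \frac{62}{5} - 9240 = - \frac{46138}{5}$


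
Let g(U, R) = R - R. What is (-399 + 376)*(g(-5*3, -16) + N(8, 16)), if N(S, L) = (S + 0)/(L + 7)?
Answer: -8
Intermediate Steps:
g(U, R) = 0
N(S, L) = S/(7 + L)
(-399 + 376)*(g(-5*3, -16) + N(8, 16)) = (-399 + 376)*(0 + 8/(7 + 16)) = -23*(0 + 8/23) = -23*8/23 = -8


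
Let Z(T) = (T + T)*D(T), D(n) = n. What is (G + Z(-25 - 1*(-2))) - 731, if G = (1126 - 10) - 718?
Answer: 725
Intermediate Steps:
Z(T) = 2*T**2 (Z(T) = (T + T)*T = (2*T)*T = 2*T**2)
G = 398 (G = 1116 - 718 = 398)
(G + Z(-25 - 1*(-2))) - 731 = (398 + 2*(-25 - 1*(-2))**2) - 731 = (398 + 2*(-25 + 2)**2) - 731 = (398 + 2*(-23)**2) - 731 = (398 + 2*529) - 731 = (398 + 1058) - 731 = 1456 - 731 = 725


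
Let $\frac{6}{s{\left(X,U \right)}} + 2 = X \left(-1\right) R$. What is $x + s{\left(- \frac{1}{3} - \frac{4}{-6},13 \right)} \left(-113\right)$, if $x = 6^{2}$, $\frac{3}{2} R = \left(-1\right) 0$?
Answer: $375$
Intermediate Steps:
$R = 0$ ($R = \frac{2 \left(\left(-1\right) 0\right)}{3} = \frac{2}{3} \cdot 0 = 0$)
$x = 36$
$s{\left(X,U \right)} = -3$ ($s{\left(X,U \right)} = \frac{6}{-2 + X \left(-1\right) 0} = \frac{6}{-2 + - X 0} = \frac{6}{-2 + 0} = \frac{6}{-2} = 6 \left(- \frac{1}{2}\right) = -3$)
$x + s{\left(- \frac{1}{3} - \frac{4}{-6},13 \right)} \left(-113\right) = 36 - -339 = 36 + 339 = 375$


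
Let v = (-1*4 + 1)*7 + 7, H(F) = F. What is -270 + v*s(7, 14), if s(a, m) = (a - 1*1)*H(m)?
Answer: -1446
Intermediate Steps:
s(a, m) = m*(-1 + a) (s(a, m) = (a - 1*1)*m = (a - 1)*m = (-1 + a)*m = m*(-1 + a))
v = -14 (v = (-4 + 1)*7 + 7 = -3*7 + 7 = -21 + 7 = -14)
-270 + v*s(7, 14) = -270 - 196*(-1 + 7) = -270 - 196*6 = -270 - 14*84 = -270 - 1176 = -1446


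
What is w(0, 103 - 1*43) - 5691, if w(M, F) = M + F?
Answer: -5631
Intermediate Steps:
w(M, F) = F + M
w(0, 103 - 1*43) - 5691 = ((103 - 1*43) + 0) - 5691 = ((103 - 43) + 0) - 5691 = (60 + 0) - 5691 = 60 - 5691 = -5631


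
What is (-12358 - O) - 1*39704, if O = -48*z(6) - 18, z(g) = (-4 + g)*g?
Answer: -51468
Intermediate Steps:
z(g) = g*(-4 + g)
O = -594 (O = -288*(-4 + 6) - 18 = -288*2 - 18 = -48*12 - 18 = -576 - 18 = -594)
(-12358 - O) - 1*39704 = (-12358 - 1*(-594)) - 1*39704 = (-12358 + 594) - 39704 = -11764 - 39704 = -51468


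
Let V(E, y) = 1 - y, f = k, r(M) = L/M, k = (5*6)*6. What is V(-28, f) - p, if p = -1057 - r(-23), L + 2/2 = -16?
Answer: 20211/23 ≈ 878.74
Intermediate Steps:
L = -17 (L = -1 - 16 = -17)
k = 180 (k = 30*6 = 180)
r(M) = -17/M
f = 180
p = -24328/23 (p = -1057 - (-17)/(-23) = -1057 - (-17)*(-1)/23 = -1057 - 1*17/23 = -1057 - 17/23 = -24328/23 ≈ -1057.7)
V(-28, f) - p = (1 - 1*180) - 1*(-24328/23) = (1 - 180) + 24328/23 = -179 + 24328/23 = 20211/23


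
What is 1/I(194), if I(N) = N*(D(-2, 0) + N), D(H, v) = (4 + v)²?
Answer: 1/40740 ≈ 2.4546e-5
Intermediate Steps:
I(N) = N*(16 + N) (I(N) = N*((4 + 0)² + N) = N*(4² + N) = N*(16 + N))
1/I(194) = 1/(194*(16 + 194)) = 1/(194*210) = 1/40740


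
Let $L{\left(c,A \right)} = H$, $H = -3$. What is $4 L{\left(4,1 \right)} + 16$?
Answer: $4$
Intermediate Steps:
$L{\left(c,A \right)} = -3$
$4 L{\left(4,1 \right)} + 16 = 4 \left(-3\right) + 16 = -12 + 16 = 4$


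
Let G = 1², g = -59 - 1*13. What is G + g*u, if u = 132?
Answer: -9503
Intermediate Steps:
g = -72 (g = -59 - 13 = -72)
G = 1
G + g*u = 1 - 72*132 = 1 - 9504 = -9503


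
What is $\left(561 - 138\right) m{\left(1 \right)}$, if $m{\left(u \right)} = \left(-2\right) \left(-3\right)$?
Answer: $2538$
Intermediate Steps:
$m{\left(u \right)} = 6$
$\left(561 - 138\right) m{\left(1 \right)} = \left(561 - 138\right) 6 = 423 \cdot 6 = 2538$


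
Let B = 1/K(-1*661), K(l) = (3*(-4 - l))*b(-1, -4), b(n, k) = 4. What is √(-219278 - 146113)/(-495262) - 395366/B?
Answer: -3117065544 - 9*I*√4511/495262 ≈ -3.1171e+9 - 0.0012205*I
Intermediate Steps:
K(l) = -48 - 12*l (K(l) = (3*(-4 - l))*4 = (-12 - 3*l)*4 = -48 - 12*l)
B = 1/7884 (B = 1/(-48 - (-12)*661) = 1/(-48 - 12*(-661)) = 1/(-48 + 7932) = 1/7884 ≈ 0.00012684)
√(-219278 - 146113)/(-495262) - 395366/B = √(-219278 - 146113)/(-495262) - 395366/1/7884 = √(-365391)*(-1/495262) - 395366*7884 = (9*I*√4511)*(-1/495262) - 3117065544 = -9*I*√4511/495262 - 3117065544 = -3117065544 - 9*I*√4511/495262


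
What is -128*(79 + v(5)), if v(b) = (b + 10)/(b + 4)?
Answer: -30976/3 ≈ -10325.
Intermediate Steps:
v(b) = (10 + b)/(4 + b)
-128*(79 + v(5)) = -128*(79 + (10 + 5)/(4 + 5)) = -128*(79 + 15/9) = -128*(79 + (⅑)*15) = -128*(79 + 5/3) = -128*242/3 = -30976/3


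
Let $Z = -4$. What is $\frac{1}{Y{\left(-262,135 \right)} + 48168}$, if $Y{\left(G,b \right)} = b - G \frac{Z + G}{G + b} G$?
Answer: $- \frac{127}{12124823} \approx -1.0474 \cdot 10^{-5}$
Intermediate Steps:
$Y{\left(G,b \right)} = b - \frac{G^{2} \left(-4 + G\right)}{G + b}$ ($Y{\left(G,b \right)} = b - G \frac{-4 + G}{G + b} G = b - \frac{G \left(-4 + G\right)}{G + b} G = b - \frac{G^{2} \left(-4 + G\right)}{G + b}$)
$\frac{1}{Y{\left(-262,135 \right)} + 48168} = \frac{1}{\frac{135^{2} - \left(-262\right)^{3} + 4 \left(-262\right)^{2} - 35370}{-262 + 135} + 48168} = \frac{1}{\frac{18225 - -17984728 + 4 \cdot 68644 - 35370}{-127} + 48168} = \frac{1}{- \frac{18225 + 17984728 + 274576 - 35370}{127} + 48168} = \frac{1}{\left(- \frac{1}{127}\right) 18242159 + 48168} = \frac{1}{- \frac{18242159}{127} + 48168} = \frac{1}{- \frac{12124823}{127}} = - \frac{127}{12124823}$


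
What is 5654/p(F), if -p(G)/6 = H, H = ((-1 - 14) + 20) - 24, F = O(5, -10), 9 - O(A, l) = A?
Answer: 2827/57 ≈ 49.596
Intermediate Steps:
O(A, l) = 9 - A
F = 4 (F = 9 - 1*5 = 9 - 5 = 4)
H = -19 (H = (-15 + 20) - 24 = 5 - 24 = -19)
p(G) = 114 (p(G) = -6*(-19) = 114)
5654/p(F) = 5654/114 = 5654*(1/114) = 2827/57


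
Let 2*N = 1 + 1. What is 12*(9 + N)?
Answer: 120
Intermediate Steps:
N = 1 (N = (1 + 1)/2 = (½)*2 = 1)
12*(9 + N) = 12*(9 + 1) = 12*10 = 120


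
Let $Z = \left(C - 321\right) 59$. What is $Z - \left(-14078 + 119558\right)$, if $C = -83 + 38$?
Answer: $-127074$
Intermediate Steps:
$C = -45$
$Z = -21594$ ($Z = \left(-45 - 321\right) 59 = \left(-366\right) 59 = -21594$)
$Z - \left(-14078 + 119558\right) = -21594 - \left(-14078 + 119558\right) = -21594 - 105480 = -127074$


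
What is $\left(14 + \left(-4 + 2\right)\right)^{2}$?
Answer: $144$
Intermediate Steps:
$\left(14 + \left(-4 + 2\right)\right)^{2} = \left(14 - 2\right)^{2} = 12^{2} = 144$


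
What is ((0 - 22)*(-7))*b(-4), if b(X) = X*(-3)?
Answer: 1848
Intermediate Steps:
b(X) = -3*X
((0 - 22)*(-7))*b(-4) = ((0 - 22)*(-7))*(-3*(-4)) = -22*(-7)*12 = 154*12 = 1848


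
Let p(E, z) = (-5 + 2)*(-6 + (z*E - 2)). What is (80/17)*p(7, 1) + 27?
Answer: 699/17 ≈ 41.118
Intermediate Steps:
p(E, z) = 24 - 3*E*z (p(E, z) = -3*(-6 + (E*z - 2)) = -3*(-6 + (-2 + E*z)) = -3*(-8 + E*z) = 24 - 3*E*z)
(80/17)*p(7, 1) + 27 = (80/17)*(24 - 3*7*1) + 27 = (80*(1/17))*(24 - 21) + 27 = (80/17)*3 + 27 = 240/17 + 27 = 699/17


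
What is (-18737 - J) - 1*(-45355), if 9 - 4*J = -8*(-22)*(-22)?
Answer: 102591/4 ≈ 25648.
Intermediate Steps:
J = 3881/4 (J = 9/4 - (-8*(-22))*(-22)/4 = 9/4 - 44*(-22) = 9/4 - ¼*(-3872) = 9/4 + 968 = 3881/4 ≈ 970.25)
(-18737 - J) - 1*(-45355) = (-18737 - 1*3881/4) - 1*(-45355) = (-18737 - 3881/4) + 45355 = -78829/4 + 45355 = 102591/4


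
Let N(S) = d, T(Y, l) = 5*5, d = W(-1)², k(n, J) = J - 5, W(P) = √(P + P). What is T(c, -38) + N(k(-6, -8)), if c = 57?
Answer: 23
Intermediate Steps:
W(P) = √2*√P (W(P) = √(2*P) = √2*√P)
k(n, J) = -5 + J
d = -2 (d = (√2*√(-1))² = (√2*I)² = (I*√2)² = -2)
T(Y, l) = 25
N(S) = -2
T(c, -38) + N(k(-6, -8)) = 25 - 2 = 23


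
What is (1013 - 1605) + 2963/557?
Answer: -326781/557 ≈ -586.68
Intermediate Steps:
(1013 - 1605) + 2963/557 = -592 + 2963*(1/557) = -592 + 2963/557 = -326781/557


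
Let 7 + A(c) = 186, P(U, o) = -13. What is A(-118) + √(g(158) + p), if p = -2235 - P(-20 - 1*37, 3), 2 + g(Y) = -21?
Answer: 179 + I*√2245 ≈ 179.0 + 47.381*I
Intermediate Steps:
g(Y) = -23 (g(Y) = -2 - 21 = -23)
A(c) = 179 (A(c) = -7 + 186 = 179)
p = -2222 (p = -2235 - 1*(-13) = -2235 + 13 = -2222)
A(-118) + √(g(158) + p) = 179 + √(-23 - 2222) = 179 + √(-2245) = 179 + I*√2245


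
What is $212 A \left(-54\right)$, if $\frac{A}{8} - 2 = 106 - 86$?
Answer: $-2014848$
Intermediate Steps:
$A = 176$ ($A = 16 + 8 \left(106 - 86\right) = 16 + 8 \cdot 20 = 16 + 160 = 176$)
$212 A \left(-54\right) = 212 \cdot 176 \left(-54\right) = 37312 \left(-54\right) = -2014848$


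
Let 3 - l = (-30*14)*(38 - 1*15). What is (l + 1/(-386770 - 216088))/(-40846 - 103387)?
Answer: -5825416853/86952017914 ≈ -0.066996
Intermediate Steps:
l = 9663 (l = 3 - (-30*14)*(38 - 1*15) = 3 - (-420)*(38 - 15) = 3 - (-420)*23 = 3 - 1*(-9660) = 3 + 9660 = 9663)
(l + 1/(-386770 - 216088))/(-40846 - 103387) = (9663 + 1/(-386770 - 216088))/(-40846 - 103387) = (9663 + 1/(-602858))/(-144233) = (9663 - 1/602858)*(-1/144233) = (5825416853/602858)*(-1/144233) = -5825416853/86952017914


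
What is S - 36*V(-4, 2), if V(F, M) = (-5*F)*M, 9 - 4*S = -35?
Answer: -1429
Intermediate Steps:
S = 11 (S = 9/4 - ¼*(-35) = 9/4 + 35/4 = 11)
V(F, M) = -5*F*M
S - 36*V(-4, 2) = 11 - (-180)*(-4)*2 = 11 - 36*40 = 11 - 1440 = -1429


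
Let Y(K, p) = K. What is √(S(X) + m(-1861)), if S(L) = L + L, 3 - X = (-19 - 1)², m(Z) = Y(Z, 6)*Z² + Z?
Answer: 2*I*√1611310759 ≈ 80282.0*I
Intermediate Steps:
m(Z) = Z + Z³ (m(Z) = Z*Z² + Z = Z³ + Z = Z + Z³)
X = -397 (X = 3 - (-19 - 1)² = 3 - 1*(-20)² = 3 - 1*400 = 3 - 400 = -397)
S(L) = 2*L
√(S(X) + m(-1861)) = √(2*(-397) + (-1861 + (-1861)³)) = √(-794 + (-1861 - 6445240381)) = √(-794 - 6445242242) = √(-6445243036) = 2*I*√1611310759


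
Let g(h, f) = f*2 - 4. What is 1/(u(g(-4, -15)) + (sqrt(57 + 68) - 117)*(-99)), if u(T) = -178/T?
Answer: 26792/307639511 + 28611*sqrt(5)/7690987775 ≈ 9.5407e-5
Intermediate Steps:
g(h, f) = -4 + 2*f (g(h, f) = 2*f - 4 = -4 + 2*f)
1/(u(g(-4, -15)) + (sqrt(57 + 68) - 117)*(-99)) = 1/(-178/(-4 + 2*(-15)) + (sqrt(57 + 68) - 117)*(-99)) = 1/(-178/(-4 - 30) + (sqrt(125) - 117)*(-99)) = 1/(-178/(-34) + (5*sqrt(5) - 117)*(-99)) = 1/(-178*(-1/34) + (-117 + 5*sqrt(5))*(-99)) = 1/(89/17 + (11583 - 495*sqrt(5))) = 1/(197000/17 - 495*sqrt(5))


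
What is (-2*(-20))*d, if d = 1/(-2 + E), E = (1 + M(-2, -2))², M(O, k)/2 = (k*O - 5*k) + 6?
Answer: 40/1679 ≈ 0.023824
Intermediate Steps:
M(O, k) = 12 - 10*k + 2*O*k (M(O, k) = 2*((k*O - 5*k) + 6) = 2*((O*k - 5*k) + 6) = 2*((-5*k + O*k) + 6) = 2*(6 - 5*k + O*k) = 12 - 10*k + 2*O*k)
E = 1681 (E = (1 + (12 - 10*(-2) + 2*(-2)*(-2)))² = (1 + (12 + 20 + 8))² = (1 + 40)² = 41² = 1681)
d = 1/1679 (d = 1/(-2 + 1681) = 1/1679 ≈ 0.00059559)
(-2*(-20))*d = -2*(-20)*(1/1679) = 40*(1/1679) = 40/1679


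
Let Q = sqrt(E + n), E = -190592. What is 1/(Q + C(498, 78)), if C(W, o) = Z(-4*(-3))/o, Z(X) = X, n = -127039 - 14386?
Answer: 26/56110877 - 169*I*sqrt(332017)/56110877 ≈ 4.6337e-7 - 0.0017355*I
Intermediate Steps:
n = -141425
C(W, o) = 12/o (C(W, o) = (-4*(-3))/o = 12/o)
Q = I*sqrt(332017) (Q = sqrt(-190592 - 141425) = sqrt(-332017) = I*sqrt(332017) ≈ 576.21*I)
1/(Q + C(498, 78)) = 1/(I*sqrt(332017) + 12/78) = 1/(I*sqrt(332017) + 12*(1/78)) = 1/(I*sqrt(332017) + 2/13) = 1/(2/13 + I*sqrt(332017))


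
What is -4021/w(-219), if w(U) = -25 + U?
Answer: 4021/244 ≈ 16.479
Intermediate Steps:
-4021/w(-219) = -4021/(-25 - 219) = -4021/(-244) = -4021*(-1/244) = 4021/244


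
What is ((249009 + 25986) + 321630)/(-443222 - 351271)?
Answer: -198875/264831 ≈ -0.75095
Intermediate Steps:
((249009 + 25986) + 321630)/(-443222 - 351271) = (274995 + 321630)/(-794493) = 596625*(-1/794493) = -198875/264831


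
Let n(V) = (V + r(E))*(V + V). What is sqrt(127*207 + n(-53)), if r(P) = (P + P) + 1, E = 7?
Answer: sqrt(30317) ≈ 174.12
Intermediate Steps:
r(P) = 1 + 2*P (r(P) = 2*P + 1 = 1 + 2*P)
n(V) = 2*V*(15 + V) (n(V) = (V + (1 + 2*7))*(V + V) = (V + (1 + 14))*(2*V) = (V + 15)*(2*V) = (15 + V)*(2*V) = 2*V*(15 + V))
sqrt(127*207 + n(-53)) = sqrt(127*207 + 2*(-53)*(15 - 53)) = sqrt(26289 + 2*(-53)*(-38)) = sqrt(26289 + 4028) = sqrt(30317)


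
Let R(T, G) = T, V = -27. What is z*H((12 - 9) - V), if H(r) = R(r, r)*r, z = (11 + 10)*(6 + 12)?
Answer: 340200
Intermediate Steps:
z = 378 (z = 21*18 = 378)
H(r) = r² (H(r) = r*r = r²)
z*H((12 - 9) - V) = 378*((12 - 9) - 1*(-27))² = 378*(3 + 27)² = 378*30² = 378*900 = 340200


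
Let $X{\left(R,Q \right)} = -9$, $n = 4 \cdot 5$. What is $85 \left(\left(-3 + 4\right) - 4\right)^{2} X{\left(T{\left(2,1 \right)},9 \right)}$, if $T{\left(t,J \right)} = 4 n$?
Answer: $-6885$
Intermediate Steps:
$n = 20$
$T{\left(t,J \right)} = 80$ ($T{\left(t,J \right)} = 4 \cdot 20 = 80$)
$85 \left(\left(-3 + 4\right) - 4\right)^{2} X{\left(T{\left(2,1 \right)},9 \right)} = 85 \left(\left(-3 + 4\right) - 4\right)^{2} \left(-9\right) = 85 \left(1 - 4\right)^{2} \left(-9\right) = 85 \left(-3\right)^{2} \left(-9\right) = 85 \cdot 9 \left(-9\right) = 765 \left(-9\right) = -6885$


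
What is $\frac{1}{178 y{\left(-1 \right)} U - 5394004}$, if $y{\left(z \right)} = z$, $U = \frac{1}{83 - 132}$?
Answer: $- \frac{49}{264306018} \approx -1.8539 \cdot 10^{-7}$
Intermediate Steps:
$U = - \frac{1}{49}$ ($U = \frac{1}{-49} = - \frac{1}{49} \approx -0.020408$)
$\frac{1}{178 y{\left(-1 \right)} U - 5394004} = \frac{1}{178 \left(-1\right) \left(- \frac{1}{49}\right) - 5394004} = \frac{1}{\left(-178\right) \left(- \frac{1}{49}\right) - 5394004} = \frac{1}{\frac{178}{49} - 5394004} = \frac{1}{- \frac{264306018}{49}} = - \frac{49}{264306018}$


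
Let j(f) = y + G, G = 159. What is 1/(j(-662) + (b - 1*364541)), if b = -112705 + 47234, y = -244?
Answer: -1/430097 ≈ -2.3251e-6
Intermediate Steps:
j(f) = -85 (j(f) = -244 + 159 = -85)
b = -65471
1/(j(-662) + (b - 1*364541)) = 1/(-85 + (-65471 - 1*364541)) = 1/(-85 + (-65471 - 364541)) = 1/(-85 - 430012) = 1/(-430097) = -1/430097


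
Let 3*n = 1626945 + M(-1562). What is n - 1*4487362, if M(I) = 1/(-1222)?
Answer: -14462542303/3666 ≈ -3.9450e+6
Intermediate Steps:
M(I) = -1/1222
n = 1988126789/3666 (n = (1626945 - 1/1222)/3 = (⅓)*(1988126789/1222) = 1988126789/3666 ≈ 5.4232e+5)
n - 1*4487362 = 1988126789/3666 - 1*4487362 = 1988126789/3666 - 4487362 = -14462542303/3666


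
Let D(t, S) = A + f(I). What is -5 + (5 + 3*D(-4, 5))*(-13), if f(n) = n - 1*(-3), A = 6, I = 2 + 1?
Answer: -538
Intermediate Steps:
I = 3
f(n) = 3 + n (f(n) = n + 3 = 3 + n)
D(t, S) = 12 (D(t, S) = 6 + (3 + 3) = 6 + 6 = 12)
-5 + (5 + 3*D(-4, 5))*(-13) = -5 + (5 + 3*12)*(-13) = -5 + (5 + 36)*(-13) = -5 + 41*(-13) = -5 - 533 = -538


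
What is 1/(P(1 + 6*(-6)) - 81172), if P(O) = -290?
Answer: -1/81462 ≈ -1.2276e-5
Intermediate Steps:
1/(P(1 + 6*(-6)) - 81172) = 1/(-290 - 81172) = 1/(-81462) = -1/81462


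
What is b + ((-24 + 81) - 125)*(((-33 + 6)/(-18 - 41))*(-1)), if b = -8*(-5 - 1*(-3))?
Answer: 2780/59 ≈ 47.119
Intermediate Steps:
b = 16 (b = -8*(-5 + 3) = -8*(-2) = 16)
b + ((-24 + 81) - 125)*(((-33 + 6)/(-18 - 41))*(-1)) = 16 + ((-24 + 81) - 125)*(((-33 + 6)/(-18 - 41))*(-1)) = 16 + (57 - 125)*(-27/(-59)*(-1)) = 16 - 68*(-27*(-1/59))*(-1) = 16 - 1836*(-1)/59 = 16 - 68*(-27/59) = 16 + 1836/59 = 2780/59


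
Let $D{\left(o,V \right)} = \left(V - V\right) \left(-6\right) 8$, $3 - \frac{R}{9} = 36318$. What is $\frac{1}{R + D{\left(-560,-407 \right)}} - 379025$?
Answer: $- \frac{123878635876}{326835} \approx -3.7903 \cdot 10^{5}$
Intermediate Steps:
$R = -326835$ ($R = 27 - 326862 = -326835$)
$D{\left(o,V \right)} = 0$ ($D{\left(o,V \right)} = 0 \left(-6\right) 8 = 0 \cdot 8 = 0$)
$\frac{1}{R + D{\left(-560,-407 \right)}} - 379025 = \frac{1}{-326835 + 0} - 379025 = \frac{1}{-326835} - 379025 = - \frac{1}{326835} - 379025 = - \frac{123878635876}{326835}$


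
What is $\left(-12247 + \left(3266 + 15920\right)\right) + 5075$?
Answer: $12014$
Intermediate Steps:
$\left(-12247 + \left(3266 + 15920\right)\right) + 5075 = \left(-12247 + 19186\right) + 5075 = 6939 + 5075 = 12014$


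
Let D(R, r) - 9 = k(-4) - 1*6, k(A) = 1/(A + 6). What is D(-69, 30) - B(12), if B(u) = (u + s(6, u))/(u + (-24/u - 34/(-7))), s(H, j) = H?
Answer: 119/52 ≈ 2.2885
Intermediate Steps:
k(A) = 1/(6 + A)
D(R, r) = 7/2 (D(R, r) = 9 + (1/(6 - 4) - 1*6) = 9 + (1/2 - 6) = 9 + (½ - 6) = 9 - 11/2 = 7/2)
B(u) = (6 + u)/(34/7 + u - 24/u) (B(u) = (u + 6)/(u + (-24/u - 34/(-7))) = (6 + u)/(u + (-24/u - 34*(-⅐))) = (6 + u)/(u + (-24/u + 34/7)) = (6 + u)/(u + (34/7 - 24/u)) = (6 + u)/(34/7 + u - 24/u))
D(-69, 30) - B(12) = 7/2 - 7*12*(6 + 12)/(-168 + 7*12² + 34*12) = 7/2 - 7*12*18/(-168 + 7*144 + 408) = 7/2 - 7*12*18/(-168 + 1008 + 408) = 7/2 - 7*12*18/1248 = 7/2 - 1*63/52 = 7/2 - 63/52 = 119/52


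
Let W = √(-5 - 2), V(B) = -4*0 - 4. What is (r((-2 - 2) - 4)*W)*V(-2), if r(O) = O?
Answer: 32*I*√7 ≈ 84.664*I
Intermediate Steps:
V(B) = -4 (V(B) = 0 - 4 = -4)
W = I*√7 (W = √(-7) = I*√7 ≈ 2.6458*I)
(r((-2 - 2) - 4)*W)*V(-2) = (((-2 - 2) - 4)*(I*√7))*(-4) = ((-4 - 4)*(I*√7))*(-4) = -8*I*√7*(-4) = 32*I*√7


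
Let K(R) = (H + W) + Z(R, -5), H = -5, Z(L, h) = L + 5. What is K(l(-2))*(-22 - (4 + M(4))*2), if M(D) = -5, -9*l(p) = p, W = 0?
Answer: -40/9 ≈ -4.4444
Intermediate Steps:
l(p) = -p/9
Z(L, h) = 5 + L
K(R) = R (K(R) = (-5 + 0) + (5 + R) = -5 + (5 + R) = R)
K(l(-2))*(-22 - (4 + M(4))*2) = (-⅑*(-2))*(-22 - (4 - 5)*2) = 2*(-22 - (-1)*2)/9 = 2*(-22 - 1*(-2))/9 = 2*(-22 + 2)/9 = (2/9)*(-20) = -40/9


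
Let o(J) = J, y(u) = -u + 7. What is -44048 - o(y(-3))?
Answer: -44058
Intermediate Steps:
y(u) = 7 - u
-44048 - o(y(-3)) = -44048 - (7 - 1*(-3)) = -44048 - (7 + 3) = -44048 - 1*10 = -44048 - 10 = -44058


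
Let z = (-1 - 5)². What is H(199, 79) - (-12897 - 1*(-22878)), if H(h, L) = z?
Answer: -9945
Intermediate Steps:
z = 36 (z = (-6)² = 36)
H(h, L) = 36
H(199, 79) - (-12897 - 1*(-22878)) = 36 - (-12897 - 1*(-22878)) = 36 - (-12897 + 22878) = 36 - 1*9981 = 36 - 9981 = -9945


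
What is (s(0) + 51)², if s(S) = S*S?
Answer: 2601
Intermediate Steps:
s(S) = S²
(s(0) + 51)² = (0² + 51)² = (0 + 51)² = 51² = 2601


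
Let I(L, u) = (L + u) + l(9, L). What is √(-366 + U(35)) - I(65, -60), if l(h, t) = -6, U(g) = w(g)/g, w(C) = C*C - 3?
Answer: 1 + 2*I*√101395/35 ≈ 1.0 + 18.196*I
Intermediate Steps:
w(C) = -3 + C² (w(C) = C² - 3 = -3 + C²)
U(g) = (-3 + g²)/g
I(L, u) = -6 + L + u (I(L, u) = (L + u) - 6 = -6 + L + u)
√(-366 + U(35)) - I(65, -60) = √(-366 + (35 - 3/35)) - (-6 + 65 - 60) = √(-366 + (35 - 3*1/35)) - 1*(-1) = √(-366 + (35 - 3/35)) + 1 = √(-366 + 1222/35) + 1 = √(-11588/35) + 1 = 2*I*√101395/35 + 1 = 1 + 2*I*√101395/35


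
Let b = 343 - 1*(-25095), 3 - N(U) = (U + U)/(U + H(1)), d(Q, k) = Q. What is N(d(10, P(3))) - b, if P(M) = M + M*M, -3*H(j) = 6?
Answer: -50875/2 ≈ -25438.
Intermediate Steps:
H(j) = -2 (H(j) = -⅓*6 = -2)
P(M) = M + M²
N(U) = 3 - 2*U/(-2 + U) (N(U) = 3 - (U + U)/(U - 2) = 3 - 2*U/(-2 + U))
b = 25438 (b = 343 + 25095 = 25438)
N(d(10, P(3))) - b = (-6 + 10)/(-2 + 10) - 1*25438 = 4/8 - 25438 = (⅛)*4 - 25438 = ½ - 25438 = -50875/2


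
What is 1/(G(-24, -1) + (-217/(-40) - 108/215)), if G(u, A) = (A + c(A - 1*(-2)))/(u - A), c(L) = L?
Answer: 1720/8467 ≈ 0.20314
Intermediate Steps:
G(u, A) = (2 + 2*A)/(u - A) (G(u, A) = (A + (A - 1*(-2)))/(u - A) = (A + (A + 2))/(u - A) = (A + (2 + A))/(u - A) = (2 + 2*A)/(u - A))
1/(G(-24, -1) + (-217/(-40) - 108/215)) = 1/(2*(1 - 1)/(-24 - 1*(-1)) + (-217/(-40) - 108/215)) = 1/(2*0/(-24 + 1) + (-217*(-1/40) - 108*1/215)) = 1/(2*0/(-23) + (217/40 - 108/215)) = 1/(2*(-1/23)*0 + 8467/1720) = 1/(0 + 8467/1720) = 1/(8467/1720) = 1720/8467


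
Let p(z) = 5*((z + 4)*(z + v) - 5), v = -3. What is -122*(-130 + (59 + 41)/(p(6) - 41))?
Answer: 330010/21 ≈ 15715.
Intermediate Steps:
p(z) = -25 + 5*(-3 + z)*(4 + z) (p(z) = 5*((z + 4)*(z - 3) - 5) = 5*((4 + z)*(-3 + z) - 5) = 5*((-3 + z)*(4 + z) - 5) = 5*(-5 + (-3 + z)*(4 + z)) = -25 + 5*(-3 + z)*(4 + z))
-122*(-130 + (59 + 41)/(p(6) - 41)) = -122*(-130 + (59 + 41)/((-85 + 5*6 + 5*6²) - 41)) = -122*(-130 + 100/((-85 + 30 + 5*36) - 41)) = -122*(-130 + 100/((-85 + 30 + 180) - 41)) = -122*(-130 + 100/(125 - 41)) = -122*(-130 + 100/84) = -122*(-130 + 100*(1/84)) = -122*(-130 + 25/21) = -122*(-2705/21) = 330010/21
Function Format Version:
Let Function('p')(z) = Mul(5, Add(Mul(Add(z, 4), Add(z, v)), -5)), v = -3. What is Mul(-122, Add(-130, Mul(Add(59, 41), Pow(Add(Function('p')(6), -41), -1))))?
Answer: Rational(330010, 21) ≈ 15715.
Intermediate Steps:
Function('p')(z) = Add(-25, Mul(5, Add(-3, z), Add(4, z))) (Function('p')(z) = Mul(5, Add(Mul(Add(z, 4), Add(z, -3)), -5)) = Mul(5, Add(Mul(Add(4, z), Add(-3, z)), -5)) = Mul(5, Add(Mul(Add(-3, z), Add(4, z)), -5)) = Mul(5, Add(-5, Mul(Add(-3, z), Add(4, z)))) = Add(-25, Mul(5, Add(-3, z), Add(4, z))))
Mul(-122, Add(-130, Mul(Add(59, 41), Pow(Add(Function('p')(6), -41), -1)))) = Mul(-122, Add(-130, Mul(Add(59, 41), Pow(Add(Add(-85, Mul(5, 6), Mul(5, Pow(6, 2))), -41), -1)))) = Mul(-122, Add(-130, Mul(100, Pow(Add(Add(-85, 30, Mul(5, 36)), -41), -1)))) = Mul(-122, Add(-130, Mul(100, Pow(Add(Add(-85, 30, 180), -41), -1)))) = Mul(-122, Add(-130, Mul(100, Pow(Add(125, -41), -1)))) = Mul(-122, Add(-130, Mul(100, Pow(84, -1)))) = Mul(-122, Add(-130, Mul(100, Rational(1, 84)))) = Mul(-122, Add(-130, Rational(25, 21))) = Mul(-122, Rational(-2705, 21)) = Rational(330010, 21)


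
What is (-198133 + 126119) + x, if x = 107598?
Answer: 35584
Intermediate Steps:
(-198133 + 126119) + x = (-198133 + 126119) + 107598 = -72014 + 107598 = 35584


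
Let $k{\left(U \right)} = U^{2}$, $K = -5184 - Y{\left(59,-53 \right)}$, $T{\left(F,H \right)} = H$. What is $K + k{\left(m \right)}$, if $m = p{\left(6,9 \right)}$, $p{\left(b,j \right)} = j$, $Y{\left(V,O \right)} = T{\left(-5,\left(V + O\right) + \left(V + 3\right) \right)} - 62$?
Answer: $-5109$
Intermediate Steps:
$Y{\left(V,O \right)} = -59 + O + 2 V$ ($Y{\left(V,O \right)} = \left(\left(V + O\right) + \left(V + 3\right)\right) - 62 = \left(\left(O + V\right) + \left(3 + V\right)\right) - 62 = \left(3 + O + 2 V\right) - 62 = -59 + O + 2 V$)
$m = 9$
$K = -5190$ ($K = -5184 - \left(-59 - 53 + 2 \cdot 59\right) = -5184 - \left(-59 - 53 + 118\right) = -5184 - 6 = -5190$)
$K + k{\left(m \right)} = -5190 + 9^{2} = -5190 + 81 = -5109$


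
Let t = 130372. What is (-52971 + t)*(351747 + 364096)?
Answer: 55406964043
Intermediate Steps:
(-52971 + t)*(351747 + 364096) = (-52971 + 130372)*(351747 + 364096) = 77401*715843 = 55406964043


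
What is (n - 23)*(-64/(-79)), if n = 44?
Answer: 1344/79 ≈ 17.013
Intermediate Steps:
(n - 23)*(-64/(-79)) = (44 - 23)*(-64/(-79)) = 21*(-64*(-1/79)) = 21*(64/79) = 1344/79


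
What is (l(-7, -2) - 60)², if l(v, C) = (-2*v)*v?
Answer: 24964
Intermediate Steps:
l(v, C) = -2*v²
(l(-7, -2) - 60)² = (-2*(-7)² - 60)² = (-2*49 - 60)² = (-98 - 60)² = (-158)² = 24964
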